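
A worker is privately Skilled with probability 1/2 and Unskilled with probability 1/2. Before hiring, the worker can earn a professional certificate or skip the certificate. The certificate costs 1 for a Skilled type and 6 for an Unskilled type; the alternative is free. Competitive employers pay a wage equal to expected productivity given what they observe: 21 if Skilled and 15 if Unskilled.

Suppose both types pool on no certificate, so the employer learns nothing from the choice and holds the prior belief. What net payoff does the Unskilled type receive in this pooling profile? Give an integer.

Pooled wage = 1/2·21 + 1/2·15 = 18.
Unskilled pays no cost for no certificate, so net payoff = 18.

18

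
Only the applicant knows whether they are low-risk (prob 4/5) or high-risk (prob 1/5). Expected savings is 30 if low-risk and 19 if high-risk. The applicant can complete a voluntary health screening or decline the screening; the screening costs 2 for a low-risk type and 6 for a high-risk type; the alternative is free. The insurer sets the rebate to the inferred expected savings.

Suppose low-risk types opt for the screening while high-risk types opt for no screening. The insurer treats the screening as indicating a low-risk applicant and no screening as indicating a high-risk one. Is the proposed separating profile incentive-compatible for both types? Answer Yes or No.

Under these beliefs, the screening earns rebate 30 and no screening earns rebate 19.
low-risk: the screening nets 30 − 2 = 28; no screening nets 19. low-risk prefers the screening.
high-risk: the screening nets 30 − 6 = 24; no screening nets 19. high-risk would deviate to the screening.
high-risk has a profitable deviation, so the profile is not an equilibrium.

No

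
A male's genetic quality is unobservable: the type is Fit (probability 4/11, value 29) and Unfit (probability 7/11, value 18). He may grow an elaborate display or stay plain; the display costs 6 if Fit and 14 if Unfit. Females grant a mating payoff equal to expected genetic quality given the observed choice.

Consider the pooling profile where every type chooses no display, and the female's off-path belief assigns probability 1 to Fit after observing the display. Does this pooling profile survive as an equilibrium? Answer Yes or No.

On path, the female holds the prior and pays 4/11·29 + 7/11·18 = 22. Off path (the display), believing Fit, it pays 29.
Fit: no display nets 22; the display nets 29 − 6 = 23. Fit would deviate.
Unfit: no display nets 22; the display nets 29 − 14 = 15. Unfit stays.
A type deviates, so pooling fails.

No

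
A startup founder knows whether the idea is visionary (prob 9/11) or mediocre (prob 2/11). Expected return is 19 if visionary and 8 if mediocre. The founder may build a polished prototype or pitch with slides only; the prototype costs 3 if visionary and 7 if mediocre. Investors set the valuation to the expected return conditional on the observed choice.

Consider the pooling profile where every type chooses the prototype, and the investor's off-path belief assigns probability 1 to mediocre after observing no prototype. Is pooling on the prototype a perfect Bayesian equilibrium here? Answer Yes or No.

On path, the investor holds the prior and pays 9/11·19 + 2/11·8 = 17. Off path (no prototype), believing mediocre, it pays 8.
visionary: the prototype nets 17 − 3 = 14; no prototype nets 8. visionary stays.
mediocre: the prototype nets 17 − 7 = 10; no prototype nets 8. mediocre stays.
No type deviates, so pooling is sustained.

Yes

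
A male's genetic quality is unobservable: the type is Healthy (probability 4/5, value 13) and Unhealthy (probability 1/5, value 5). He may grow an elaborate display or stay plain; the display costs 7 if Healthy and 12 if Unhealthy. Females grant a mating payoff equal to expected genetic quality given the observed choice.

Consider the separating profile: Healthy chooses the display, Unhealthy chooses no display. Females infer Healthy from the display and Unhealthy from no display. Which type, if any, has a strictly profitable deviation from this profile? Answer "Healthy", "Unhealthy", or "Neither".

Neither

The display pays 13; no display pays 5.
Healthy: assigned the display, nets 13 − 7 = 6; deviating to no display nets 5.
Unhealthy: assigned no display, nets 5; deviating to the display nets 13 − 12 = 1.
Both types strictly prefer their assigned action; no profitable deviation.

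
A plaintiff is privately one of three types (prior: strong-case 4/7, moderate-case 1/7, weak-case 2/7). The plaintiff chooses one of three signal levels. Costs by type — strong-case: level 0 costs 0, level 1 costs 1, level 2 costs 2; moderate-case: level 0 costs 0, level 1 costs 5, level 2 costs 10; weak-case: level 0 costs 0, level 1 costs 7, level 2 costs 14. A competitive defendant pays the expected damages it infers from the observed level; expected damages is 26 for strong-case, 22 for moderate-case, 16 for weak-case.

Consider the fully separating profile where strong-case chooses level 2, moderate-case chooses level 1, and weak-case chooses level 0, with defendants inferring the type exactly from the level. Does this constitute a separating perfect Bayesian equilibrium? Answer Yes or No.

Separating settlements: level 2 → 26, level 1 → 22, level 0 → 16.
strong-case (assigned level 2): level 0: 16 − 0 = 16; level 1: 22 − 1 = 21; level 2: 26 − 2 = 24. strong-case stays.
moderate-case (assigned level 1): level 0: 16 − 0 = 16; level 1: 22 − 5 = 17; level 2: 26 − 10 = 16. moderate-case stays.
weak-case (assigned level 0): level 0: 16 − 0 = 16; level 1: 22 − 7 = 15; level 2: 26 − 14 = 12. weak-case stays.
Every type prefers its assigned level; separation holds.

Yes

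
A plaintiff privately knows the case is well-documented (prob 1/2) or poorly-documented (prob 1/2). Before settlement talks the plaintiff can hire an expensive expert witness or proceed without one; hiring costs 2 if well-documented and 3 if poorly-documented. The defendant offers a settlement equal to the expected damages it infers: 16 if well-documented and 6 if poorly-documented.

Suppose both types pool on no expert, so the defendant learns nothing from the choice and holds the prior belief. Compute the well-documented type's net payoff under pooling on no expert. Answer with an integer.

Pooled settlement = 1/2·16 + 1/2·6 = 11.
well-documented pays no cost for no expert, so net payoff = 11.

11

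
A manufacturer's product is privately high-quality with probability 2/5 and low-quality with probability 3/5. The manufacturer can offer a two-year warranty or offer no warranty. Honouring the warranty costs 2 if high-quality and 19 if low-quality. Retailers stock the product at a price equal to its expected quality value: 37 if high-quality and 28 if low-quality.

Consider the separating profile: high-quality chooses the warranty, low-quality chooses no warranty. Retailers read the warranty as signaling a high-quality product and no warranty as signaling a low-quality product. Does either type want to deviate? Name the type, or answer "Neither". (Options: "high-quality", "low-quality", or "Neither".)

Neither

The warranty pays 37; no warranty pays 28.
high-quality: assigned the warranty, nets 37 − 2 = 35; deviating to no warranty nets 28.
low-quality: assigned no warranty, nets 28; deviating to the warranty nets 37 − 19 = 18.
Both types strictly prefer their assigned action; no profitable deviation.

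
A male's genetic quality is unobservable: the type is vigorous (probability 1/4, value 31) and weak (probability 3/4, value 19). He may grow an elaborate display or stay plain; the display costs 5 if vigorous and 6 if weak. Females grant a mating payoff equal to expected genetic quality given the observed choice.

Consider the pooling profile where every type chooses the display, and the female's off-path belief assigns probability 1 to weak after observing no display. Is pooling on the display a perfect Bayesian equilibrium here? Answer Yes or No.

No

On path, the female holds the prior and pays 1/4·31 + 3/4·19 = 22. Off path (no display), believing weak, it pays 19.
vigorous: the display nets 22 − 5 = 17; no display nets 19. vigorous would deviate.
weak: the display nets 22 − 6 = 16; no display nets 19. weak would deviate.
A type deviates, so pooling fails.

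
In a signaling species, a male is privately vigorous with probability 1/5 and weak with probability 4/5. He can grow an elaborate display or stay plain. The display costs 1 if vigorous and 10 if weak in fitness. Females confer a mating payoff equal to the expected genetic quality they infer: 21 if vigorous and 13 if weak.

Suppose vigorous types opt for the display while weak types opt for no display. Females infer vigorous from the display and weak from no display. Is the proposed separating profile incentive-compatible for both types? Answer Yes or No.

Under these beliefs, the display earns mating payoff 21 and no display earns mating payoff 13.
vigorous: the display nets 21 − 1 = 20; no display nets 13. vigorous prefers the display.
weak: the display nets 21 − 10 = 11; no display nets 13. weak prefers no display.
Neither type deviates, so the separating profile is an equilibrium.

Yes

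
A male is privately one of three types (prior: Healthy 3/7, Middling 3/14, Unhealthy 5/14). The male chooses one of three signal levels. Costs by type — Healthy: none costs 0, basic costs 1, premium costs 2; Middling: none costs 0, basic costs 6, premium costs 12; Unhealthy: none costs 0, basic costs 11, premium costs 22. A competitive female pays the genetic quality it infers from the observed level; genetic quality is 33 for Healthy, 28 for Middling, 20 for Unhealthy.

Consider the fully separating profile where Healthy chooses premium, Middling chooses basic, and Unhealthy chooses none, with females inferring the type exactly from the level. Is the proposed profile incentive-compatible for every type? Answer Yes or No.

Yes

Separating mating payoffs: premium → 33, basic → 28, none → 20.
Healthy (assigned premium): none: 20 − 0 = 20; basic: 28 − 1 = 27; premium: 33 − 2 = 31. Healthy stays.
Middling (assigned basic): none: 20 − 0 = 20; basic: 28 − 6 = 22; premium: 33 − 12 = 21. Middling stays.
Unhealthy (assigned none): none: 20 − 0 = 20; basic: 28 − 11 = 17; premium: 33 − 22 = 11. Unhealthy stays.
Every type prefers its assigned level; separation holds.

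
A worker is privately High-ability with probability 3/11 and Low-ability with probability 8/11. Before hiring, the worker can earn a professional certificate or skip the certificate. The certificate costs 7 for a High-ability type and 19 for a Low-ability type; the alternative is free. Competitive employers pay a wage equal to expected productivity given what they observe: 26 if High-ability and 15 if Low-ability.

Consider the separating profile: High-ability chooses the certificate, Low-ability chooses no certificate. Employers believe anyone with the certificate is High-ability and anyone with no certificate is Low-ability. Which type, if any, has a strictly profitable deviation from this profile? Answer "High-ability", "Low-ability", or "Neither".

Neither

The certificate pays 26; no certificate pays 15.
High-ability: assigned the certificate, nets 26 − 7 = 19; deviating to no certificate nets 15.
Low-ability: assigned no certificate, nets 15; deviating to the certificate nets 26 − 19 = 7.
Both types strictly prefer their assigned action; no profitable deviation.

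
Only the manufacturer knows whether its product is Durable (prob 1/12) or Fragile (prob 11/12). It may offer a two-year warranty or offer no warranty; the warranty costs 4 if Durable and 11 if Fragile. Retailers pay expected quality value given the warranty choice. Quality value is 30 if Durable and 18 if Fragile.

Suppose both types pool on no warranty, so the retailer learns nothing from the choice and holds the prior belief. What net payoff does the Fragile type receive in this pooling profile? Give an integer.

19

Pooled price = 1/12·30 + 11/12·18 = 19.
Fragile pays no cost for no warranty, so net payoff = 19.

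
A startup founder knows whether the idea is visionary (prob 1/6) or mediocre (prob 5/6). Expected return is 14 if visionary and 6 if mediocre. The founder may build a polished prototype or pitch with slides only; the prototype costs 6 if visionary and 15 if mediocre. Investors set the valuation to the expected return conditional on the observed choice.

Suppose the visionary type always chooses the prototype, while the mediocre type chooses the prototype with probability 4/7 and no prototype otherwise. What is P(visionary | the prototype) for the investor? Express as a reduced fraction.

P(the prototype) = (1/6)·1 + (5/6)·(4/7) = 9/14.
By Bayes' rule, P(visionary | the prototype) = (1/6) / (9/14) = 7/27.

7/27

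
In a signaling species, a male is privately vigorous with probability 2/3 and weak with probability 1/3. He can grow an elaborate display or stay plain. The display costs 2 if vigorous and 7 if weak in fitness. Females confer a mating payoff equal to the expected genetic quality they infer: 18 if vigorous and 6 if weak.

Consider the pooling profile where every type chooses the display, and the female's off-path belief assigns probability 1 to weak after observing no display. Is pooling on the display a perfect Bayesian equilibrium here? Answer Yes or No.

On path, the female holds the prior and pays 2/3·18 + 1/3·6 = 14. Off path (no display), believing weak, it pays 6.
vigorous: the display nets 14 − 2 = 12; no display nets 6. vigorous stays.
weak: the display nets 14 − 7 = 7; no display nets 6. weak stays.
No type deviates, so pooling is sustained.

Yes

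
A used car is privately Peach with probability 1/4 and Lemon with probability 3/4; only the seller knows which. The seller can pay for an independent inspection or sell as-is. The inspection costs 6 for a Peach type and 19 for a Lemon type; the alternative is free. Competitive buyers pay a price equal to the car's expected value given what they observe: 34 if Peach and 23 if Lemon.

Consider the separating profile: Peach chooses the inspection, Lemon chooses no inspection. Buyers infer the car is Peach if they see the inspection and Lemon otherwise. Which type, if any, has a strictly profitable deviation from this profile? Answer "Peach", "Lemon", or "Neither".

Neither

The inspection pays 34; no inspection pays 23.
Peach: assigned the inspection, nets 34 − 6 = 28; deviating to no inspection nets 23.
Lemon: assigned no inspection, nets 23; deviating to the inspection nets 34 − 19 = 15.
Both types strictly prefer their assigned action; no profitable deviation.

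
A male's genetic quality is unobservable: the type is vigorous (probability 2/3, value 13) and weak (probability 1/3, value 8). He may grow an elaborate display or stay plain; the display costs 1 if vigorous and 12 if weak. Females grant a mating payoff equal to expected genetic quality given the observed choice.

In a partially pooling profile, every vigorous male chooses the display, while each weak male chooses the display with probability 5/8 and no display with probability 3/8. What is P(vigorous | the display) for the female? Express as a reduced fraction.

P(the display) = (2/3)·1 + (1/3)·(5/8) = 7/8.
By Bayes' rule, P(vigorous | the display) = (2/3) / (7/8) = 16/21.

16/21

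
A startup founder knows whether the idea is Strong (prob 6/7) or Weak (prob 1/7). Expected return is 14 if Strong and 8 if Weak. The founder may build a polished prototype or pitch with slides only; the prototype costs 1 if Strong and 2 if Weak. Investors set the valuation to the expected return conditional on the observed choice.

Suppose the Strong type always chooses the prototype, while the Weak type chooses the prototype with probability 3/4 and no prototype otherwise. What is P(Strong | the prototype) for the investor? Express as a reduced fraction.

P(the prototype) = (6/7)·1 + (1/7)·(3/4) = 27/28.
By Bayes' rule, P(Strong | the prototype) = (6/7) / (27/28) = 8/9.

8/9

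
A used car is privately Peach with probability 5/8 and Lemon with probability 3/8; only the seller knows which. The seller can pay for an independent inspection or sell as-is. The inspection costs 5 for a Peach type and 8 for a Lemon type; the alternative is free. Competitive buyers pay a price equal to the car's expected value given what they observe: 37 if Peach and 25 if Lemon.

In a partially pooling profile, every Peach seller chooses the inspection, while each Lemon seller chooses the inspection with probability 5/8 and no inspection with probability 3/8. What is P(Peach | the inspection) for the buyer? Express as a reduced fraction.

P(the inspection) = (5/8)·1 + (3/8)·(5/8) = 55/64.
By Bayes' rule, P(Peach | the inspection) = (5/8) / (55/64) = 8/11.

8/11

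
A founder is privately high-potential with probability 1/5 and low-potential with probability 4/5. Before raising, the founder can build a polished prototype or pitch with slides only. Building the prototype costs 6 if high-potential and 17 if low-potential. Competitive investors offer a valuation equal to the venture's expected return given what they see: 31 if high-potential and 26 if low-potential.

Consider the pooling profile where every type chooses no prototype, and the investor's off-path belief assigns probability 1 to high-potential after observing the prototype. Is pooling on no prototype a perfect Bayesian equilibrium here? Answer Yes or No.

Yes

On path, the investor holds the prior and pays 1/5·31 + 4/5·26 = 27. Off path (the prototype), believing high-potential, it pays 31.
high-potential: no prototype nets 27; the prototype nets 31 − 6 = 25. high-potential stays.
low-potential: no prototype nets 27; the prototype nets 31 − 17 = 14. low-potential stays.
No type deviates, so pooling is sustained.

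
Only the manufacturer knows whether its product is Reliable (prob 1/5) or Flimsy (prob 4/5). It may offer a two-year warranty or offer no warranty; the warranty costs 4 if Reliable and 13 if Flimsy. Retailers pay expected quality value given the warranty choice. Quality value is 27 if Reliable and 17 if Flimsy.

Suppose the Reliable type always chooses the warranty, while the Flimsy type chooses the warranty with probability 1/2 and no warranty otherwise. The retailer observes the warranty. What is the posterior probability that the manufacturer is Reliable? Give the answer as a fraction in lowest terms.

1/3

P(the warranty) = (1/5)·1 + (4/5)·(1/2) = 3/5.
By Bayes' rule, P(Reliable | the warranty) = (1/5) / (3/5) = 1/3.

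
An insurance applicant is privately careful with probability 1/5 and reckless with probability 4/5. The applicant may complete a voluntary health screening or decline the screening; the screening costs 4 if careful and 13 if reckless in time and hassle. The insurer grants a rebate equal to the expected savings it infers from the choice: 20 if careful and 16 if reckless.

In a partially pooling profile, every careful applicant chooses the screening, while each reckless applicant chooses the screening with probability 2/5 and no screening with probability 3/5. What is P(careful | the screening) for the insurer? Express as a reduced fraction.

5/13

P(the screening) = (1/5)·1 + (4/5)·(2/5) = 13/25.
By Bayes' rule, P(careful | the screening) = (1/5) / (13/25) = 5/13.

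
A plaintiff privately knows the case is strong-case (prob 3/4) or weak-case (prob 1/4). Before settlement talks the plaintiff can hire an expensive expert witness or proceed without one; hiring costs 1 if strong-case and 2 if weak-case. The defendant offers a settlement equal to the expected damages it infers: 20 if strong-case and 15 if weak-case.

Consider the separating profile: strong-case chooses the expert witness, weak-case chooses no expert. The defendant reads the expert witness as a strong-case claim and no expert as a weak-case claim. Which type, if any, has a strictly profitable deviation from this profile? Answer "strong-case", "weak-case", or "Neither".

The expert witness pays 20; no expert pays 15.
strong-case: assigned the expert witness, nets 20 − 1 = 19; deviating to no expert nets 15.
weak-case: assigned no expert, nets 15; deviating to the expert witness nets 20 − 2 = 18.
The weak-case type gains 3 by deviating.

weak-case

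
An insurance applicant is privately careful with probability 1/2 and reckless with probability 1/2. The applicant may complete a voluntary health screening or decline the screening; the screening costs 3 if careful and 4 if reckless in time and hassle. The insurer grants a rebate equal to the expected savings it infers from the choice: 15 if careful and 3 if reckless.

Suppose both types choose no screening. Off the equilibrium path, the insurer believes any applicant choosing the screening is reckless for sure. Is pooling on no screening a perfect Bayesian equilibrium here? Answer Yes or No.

On path, the insurer holds the prior and pays 1/2·15 + 1/2·3 = 9. Off path (the screening), believing reckless, it pays 3.
careful: no screening nets 9; the screening nets 3 − 3 = 0. careful stays.
reckless: no screening nets 9; the screening nets 3 − 4 = -1. reckless stays.
No type deviates, so pooling is sustained.

Yes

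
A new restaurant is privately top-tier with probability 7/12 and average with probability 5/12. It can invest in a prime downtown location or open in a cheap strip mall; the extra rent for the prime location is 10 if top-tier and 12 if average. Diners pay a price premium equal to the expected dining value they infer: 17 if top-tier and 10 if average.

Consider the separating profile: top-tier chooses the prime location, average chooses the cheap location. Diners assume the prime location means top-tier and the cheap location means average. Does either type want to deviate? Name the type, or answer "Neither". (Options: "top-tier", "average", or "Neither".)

The prime location pays 17; the cheap location pays 10.
top-tier: assigned the prime location, nets 17 − 10 = 7; deviating to the cheap location nets 10.
average: assigned the cheap location, nets 10; deviating to the prime location nets 17 − 12 = 5.
The top-tier type gains 3 by deviating.

top-tier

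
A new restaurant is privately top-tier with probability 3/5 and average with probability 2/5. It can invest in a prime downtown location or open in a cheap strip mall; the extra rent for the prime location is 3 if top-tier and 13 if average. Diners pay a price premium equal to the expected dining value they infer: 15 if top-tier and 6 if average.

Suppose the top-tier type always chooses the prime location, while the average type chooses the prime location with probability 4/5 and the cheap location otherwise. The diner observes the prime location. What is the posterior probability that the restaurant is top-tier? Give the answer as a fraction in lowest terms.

P(the prime location) = (3/5)·1 + (2/5)·(4/5) = 23/25.
By Bayes' rule, P(top-tier | the prime location) = (3/5) / (23/25) = 15/23.

15/23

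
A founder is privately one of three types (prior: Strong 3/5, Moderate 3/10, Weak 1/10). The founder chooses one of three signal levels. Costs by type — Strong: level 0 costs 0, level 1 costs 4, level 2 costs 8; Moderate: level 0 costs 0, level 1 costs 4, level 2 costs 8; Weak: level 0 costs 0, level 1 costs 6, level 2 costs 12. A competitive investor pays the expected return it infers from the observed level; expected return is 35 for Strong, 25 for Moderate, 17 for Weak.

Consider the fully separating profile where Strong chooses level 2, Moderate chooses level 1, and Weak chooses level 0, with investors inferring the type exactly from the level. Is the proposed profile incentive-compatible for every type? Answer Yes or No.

No

Separating valuations: level 2 → 35, level 1 → 25, level 0 → 17.
Strong (assigned level 2): level 0: 17 − 0 = 17; level 1: 25 − 4 = 21; level 2: 35 − 8 = 27. Strong stays.
Moderate (assigned level 1): level 0: 17 − 0 = 17; level 1: 25 − 4 = 21; level 2: 35 − 8 = 27. Moderate prefers level 2.
Weak (assigned level 0): level 0: 17 − 0 = 17; level 1: 25 − 6 = 19; level 2: 35 − 12 = 23. Weak prefers level 2.
At least one type deviates; the separating profile fails.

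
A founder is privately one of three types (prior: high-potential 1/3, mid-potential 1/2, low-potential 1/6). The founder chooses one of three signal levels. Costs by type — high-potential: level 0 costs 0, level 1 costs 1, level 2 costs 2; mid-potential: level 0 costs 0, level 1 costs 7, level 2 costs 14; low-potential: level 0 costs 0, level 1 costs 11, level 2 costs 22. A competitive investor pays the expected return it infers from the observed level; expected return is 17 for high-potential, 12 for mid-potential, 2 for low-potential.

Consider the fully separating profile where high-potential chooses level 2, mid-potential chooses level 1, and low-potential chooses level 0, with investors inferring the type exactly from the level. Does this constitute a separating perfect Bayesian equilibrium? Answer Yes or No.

Separating valuations: level 2 → 17, level 1 → 12, level 0 → 2.
high-potential (assigned level 2): level 0: 2 − 0 = 2; level 1: 12 − 1 = 11; level 2: 17 − 2 = 15. high-potential stays.
mid-potential (assigned level 1): level 0: 2 − 0 = 2; level 1: 12 − 7 = 5; level 2: 17 − 14 = 3. mid-potential stays.
low-potential (assigned level 0): level 0: 2 − 0 = 2; level 1: 12 − 11 = 1; level 2: 17 − 22 = -5. low-potential stays.
Every type prefers its assigned level; separation holds.

Yes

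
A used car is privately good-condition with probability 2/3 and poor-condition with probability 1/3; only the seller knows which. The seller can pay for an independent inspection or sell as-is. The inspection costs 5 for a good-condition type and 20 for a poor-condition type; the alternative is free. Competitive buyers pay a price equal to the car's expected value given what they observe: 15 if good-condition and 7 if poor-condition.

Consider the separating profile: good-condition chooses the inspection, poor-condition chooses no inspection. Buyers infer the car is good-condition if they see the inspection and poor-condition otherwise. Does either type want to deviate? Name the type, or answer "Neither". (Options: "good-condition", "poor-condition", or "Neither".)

Neither

The inspection pays 15; no inspection pays 7.
good-condition: assigned the inspection, nets 15 − 5 = 10; deviating to no inspection nets 7.
poor-condition: assigned no inspection, nets 7; deviating to the inspection nets 15 − 20 = -5.
Both types strictly prefer their assigned action; no profitable deviation.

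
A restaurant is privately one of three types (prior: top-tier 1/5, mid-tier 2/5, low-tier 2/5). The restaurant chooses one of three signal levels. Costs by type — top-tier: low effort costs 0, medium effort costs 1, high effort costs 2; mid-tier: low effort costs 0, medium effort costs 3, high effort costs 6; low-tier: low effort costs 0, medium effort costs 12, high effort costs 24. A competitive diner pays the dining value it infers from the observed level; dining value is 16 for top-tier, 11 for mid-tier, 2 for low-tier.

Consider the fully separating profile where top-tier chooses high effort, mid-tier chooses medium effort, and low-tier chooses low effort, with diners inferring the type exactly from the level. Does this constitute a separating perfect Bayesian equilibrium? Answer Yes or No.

No

Separating price premiums: high effort → 16, medium effort → 11, low effort → 2.
top-tier (assigned high effort): low effort: 2 − 0 = 2; medium effort: 11 − 1 = 10; high effort: 16 − 2 = 14. top-tier stays.
mid-tier (assigned medium effort): low effort: 2 − 0 = 2; medium effort: 11 − 3 = 8; high effort: 16 − 6 = 10. mid-tier prefers high effort.
low-tier (assigned low effort): low effort: 2 − 0 = 2; medium effort: 11 − 12 = -1; high effort: 16 − 24 = -8. low-tier stays.
At least one type deviates; the separating profile fails.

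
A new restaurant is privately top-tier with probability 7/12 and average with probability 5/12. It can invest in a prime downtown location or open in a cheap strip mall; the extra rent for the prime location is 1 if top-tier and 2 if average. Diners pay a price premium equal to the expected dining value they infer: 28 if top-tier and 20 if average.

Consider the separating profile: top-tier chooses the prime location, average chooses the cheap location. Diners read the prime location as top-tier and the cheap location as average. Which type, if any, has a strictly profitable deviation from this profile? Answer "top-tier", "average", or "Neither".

average

The prime location pays 28; the cheap location pays 20.
top-tier: assigned the prime location, nets 28 − 1 = 27; deviating to the cheap location nets 20.
average: assigned the cheap location, nets 20; deviating to the prime location nets 28 − 2 = 26.
The average type gains 6 by deviating.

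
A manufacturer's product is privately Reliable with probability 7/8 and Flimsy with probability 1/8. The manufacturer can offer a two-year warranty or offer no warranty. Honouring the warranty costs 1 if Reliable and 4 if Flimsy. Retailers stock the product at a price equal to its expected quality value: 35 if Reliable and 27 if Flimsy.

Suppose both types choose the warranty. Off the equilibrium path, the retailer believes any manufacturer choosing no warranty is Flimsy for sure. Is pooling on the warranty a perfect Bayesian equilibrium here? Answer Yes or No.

On path, the retailer holds the prior and pays 7/8·35 + 1/8·27 = 34. Off path (no warranty), believing Flimsy, it pays 27.
Reliable: the warranty nets 34 − 1 = 33; no warranty nets 27. Reliable stays.
Flimsy: the warranty nets 34 − 4 = 30; no warranty nets 27. Flimsy stays.
No type deviates, so pooling is sustained.

Yes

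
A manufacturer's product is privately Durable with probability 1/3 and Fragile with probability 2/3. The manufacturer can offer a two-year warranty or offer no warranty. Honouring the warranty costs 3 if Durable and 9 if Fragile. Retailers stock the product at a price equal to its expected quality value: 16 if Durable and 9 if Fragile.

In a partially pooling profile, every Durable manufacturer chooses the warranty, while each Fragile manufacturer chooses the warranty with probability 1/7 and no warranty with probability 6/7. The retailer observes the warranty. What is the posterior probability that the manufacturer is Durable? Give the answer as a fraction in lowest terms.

P(the warranty) = (1/3)·1 + (2/3)·(1/7) = 3/7.
By Bayes' rule, P(Durable | the warranty) = (1/3) / (3/7) = 7/9.

7/9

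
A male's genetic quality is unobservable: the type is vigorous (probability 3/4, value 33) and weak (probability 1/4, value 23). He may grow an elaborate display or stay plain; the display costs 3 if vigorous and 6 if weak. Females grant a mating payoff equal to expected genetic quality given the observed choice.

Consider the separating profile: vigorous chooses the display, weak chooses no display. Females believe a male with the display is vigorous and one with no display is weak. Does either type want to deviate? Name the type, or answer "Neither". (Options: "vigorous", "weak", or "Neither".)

The display pays 33; no display pays 23.
vigorous: assigned the display, nets 33 − 3 = 30; deviating to no display nets 23.
weak: assigned no display, nets 23; deviating to the display nets 33 − 6 = 27.
The weak type gains 4 by deviating.

weak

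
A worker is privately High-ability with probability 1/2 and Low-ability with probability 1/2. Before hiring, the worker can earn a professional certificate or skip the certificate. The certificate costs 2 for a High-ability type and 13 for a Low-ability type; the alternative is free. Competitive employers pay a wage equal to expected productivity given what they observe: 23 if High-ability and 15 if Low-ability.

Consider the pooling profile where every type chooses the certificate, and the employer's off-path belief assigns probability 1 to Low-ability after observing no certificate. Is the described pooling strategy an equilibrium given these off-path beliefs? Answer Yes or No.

No

On path, the employer holds the prior and pays 1/2·23 + 1/2·15 = 19. Off path (no certificate), believing Low-ability, it pays 15.
High-ability: the certificate nets 19 − 2 = 17; no certificate nets 15. High-ability stays.
Low-ability: the certificate nets 19 − 13 = 6; no certificate nets 15. Low-ability would deviate.
A type deviates, so pooling fails.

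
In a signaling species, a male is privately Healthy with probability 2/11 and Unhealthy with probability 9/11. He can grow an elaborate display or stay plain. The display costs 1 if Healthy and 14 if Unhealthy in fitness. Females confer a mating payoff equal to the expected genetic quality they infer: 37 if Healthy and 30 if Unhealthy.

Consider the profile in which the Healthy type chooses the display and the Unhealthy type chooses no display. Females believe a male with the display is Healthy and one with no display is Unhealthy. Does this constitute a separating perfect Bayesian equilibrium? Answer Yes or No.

Under these beliefs, the display earns mating payoff 37 and no display earns mating payoff 30.
Healthy: the display nets 37 − 1 = 36; no display nets 30. Healthy prefers the display.
Unhealthy: the display nets 37 − 14 = 23; no display nets 30. Unhealthy prefers no display.
Neither type deviates, so the separating profile is an equilibrium.

Yes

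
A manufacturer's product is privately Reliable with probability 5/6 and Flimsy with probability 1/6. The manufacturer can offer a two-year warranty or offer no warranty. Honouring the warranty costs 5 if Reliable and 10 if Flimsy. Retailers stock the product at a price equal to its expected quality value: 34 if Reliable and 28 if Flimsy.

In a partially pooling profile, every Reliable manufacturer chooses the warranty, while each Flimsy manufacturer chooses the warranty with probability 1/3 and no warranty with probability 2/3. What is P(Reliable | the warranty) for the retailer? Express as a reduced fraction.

P(the warranty) = (5/6)·1 + (1/6)·(1/3) = 8/9.
By Bayes' rule, P(Reliable | the warranty) = (5/6) / (8/9) = 15/16.

15/16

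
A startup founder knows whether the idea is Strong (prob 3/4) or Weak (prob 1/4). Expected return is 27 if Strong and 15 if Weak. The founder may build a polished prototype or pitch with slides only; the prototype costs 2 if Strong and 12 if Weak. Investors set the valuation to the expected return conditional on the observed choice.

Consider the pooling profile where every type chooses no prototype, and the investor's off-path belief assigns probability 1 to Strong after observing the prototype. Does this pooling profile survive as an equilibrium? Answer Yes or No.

No

On path, the investor holds the prior and pays 3/4·27 + 1/4·15 = 24. Off path (the prototype), believing Strong, it pays 27.
Strong: no prototype nets 24; the prototype nets 27 − 2 = 25. Strong would deviate.
Weak: no prototype nets 24; the prototype nets 27 − 12 = 15. Weak stays.
A type deviates, so pooling fails.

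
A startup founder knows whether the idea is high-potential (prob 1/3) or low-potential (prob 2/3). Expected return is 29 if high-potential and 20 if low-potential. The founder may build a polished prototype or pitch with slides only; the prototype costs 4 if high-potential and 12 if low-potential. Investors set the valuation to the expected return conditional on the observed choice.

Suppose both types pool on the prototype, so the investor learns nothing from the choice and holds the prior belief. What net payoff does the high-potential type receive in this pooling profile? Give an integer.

Pooled valuation = 1/3·29 + 2/3·20 = 23.
high-potential pays cost 4 for the prototype, so net payoff = 23 − 4 = 19.

19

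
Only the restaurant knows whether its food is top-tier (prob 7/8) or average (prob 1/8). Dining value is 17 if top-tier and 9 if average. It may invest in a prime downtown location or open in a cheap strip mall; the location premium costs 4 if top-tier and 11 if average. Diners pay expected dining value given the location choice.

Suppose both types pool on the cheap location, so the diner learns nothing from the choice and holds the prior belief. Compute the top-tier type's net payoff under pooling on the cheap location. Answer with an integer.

Pooled price premium = 7/8·17 + 1/8·9 = 16.
top-tier pays no cost for the cheap location, so net payoff = 16.

16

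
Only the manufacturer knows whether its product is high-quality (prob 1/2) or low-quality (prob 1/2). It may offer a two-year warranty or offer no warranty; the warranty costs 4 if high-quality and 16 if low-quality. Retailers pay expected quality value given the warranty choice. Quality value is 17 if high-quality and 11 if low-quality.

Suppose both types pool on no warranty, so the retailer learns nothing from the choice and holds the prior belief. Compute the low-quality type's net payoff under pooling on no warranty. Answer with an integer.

Pooled price = 1/2·17 + 1/2·11 = 14.
low-quality pays no cost for no warranty, so net payoff = 14.

14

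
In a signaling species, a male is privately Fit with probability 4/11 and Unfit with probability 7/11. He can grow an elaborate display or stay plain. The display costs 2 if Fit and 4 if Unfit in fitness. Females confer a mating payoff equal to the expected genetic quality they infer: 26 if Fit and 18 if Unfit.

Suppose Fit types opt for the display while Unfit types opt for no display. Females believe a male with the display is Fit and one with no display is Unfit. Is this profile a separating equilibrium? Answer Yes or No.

Under these beliefs, the display earns mating payoff 26 and no display earns mating payoff 18.
Fit: the display nets 26 − 2 = 24; no display nets 18. Fit prefers the display.
Unfit: the display nets 26 − 4 = 22; no display nets 18. Unfit would deviate to the display.
Unfit has a profitable deviation, so the profile is not an equilibrium.

No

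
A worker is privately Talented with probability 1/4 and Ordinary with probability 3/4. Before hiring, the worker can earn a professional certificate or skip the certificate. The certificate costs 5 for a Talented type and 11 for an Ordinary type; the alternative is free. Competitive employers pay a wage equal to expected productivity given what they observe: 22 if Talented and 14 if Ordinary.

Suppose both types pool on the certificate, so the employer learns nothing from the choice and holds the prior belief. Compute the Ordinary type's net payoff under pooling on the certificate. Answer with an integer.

Pooled wage = 1/4·22 + 3/4·14 = 16.
Ordinary pays cost 11 for the certificate, so net payoff = 16 − 11 = 5.

5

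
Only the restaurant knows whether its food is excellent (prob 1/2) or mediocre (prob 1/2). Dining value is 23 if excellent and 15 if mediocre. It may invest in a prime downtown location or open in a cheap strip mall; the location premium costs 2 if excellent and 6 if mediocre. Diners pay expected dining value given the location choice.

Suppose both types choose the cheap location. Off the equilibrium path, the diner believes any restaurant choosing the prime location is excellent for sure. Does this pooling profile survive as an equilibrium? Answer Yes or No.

On path, the diner holds the prior and pays 1/2·23 + 1/2·15 = 19. Off path (the prime location), believing excellent, it pays 23.
excellent: the cheap location nets 19; the prime location nets 23 − 2 = 21. excellent would deviate.
mediocre: the cheap location nets 19; the prime location nets 23 − 6 = 17. mediocre stays.
A type deviates, so pooling fails.

No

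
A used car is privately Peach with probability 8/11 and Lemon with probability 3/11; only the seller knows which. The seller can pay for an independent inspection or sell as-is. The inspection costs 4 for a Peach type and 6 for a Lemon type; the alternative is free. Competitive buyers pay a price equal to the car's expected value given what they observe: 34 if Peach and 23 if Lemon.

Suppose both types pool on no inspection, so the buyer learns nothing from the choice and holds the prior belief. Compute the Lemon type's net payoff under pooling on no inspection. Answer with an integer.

31

Pooled price = 8/11·34 + 3/11·23 = 31.
Lemon pays no cost for no inspection, so net payoff = 31.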